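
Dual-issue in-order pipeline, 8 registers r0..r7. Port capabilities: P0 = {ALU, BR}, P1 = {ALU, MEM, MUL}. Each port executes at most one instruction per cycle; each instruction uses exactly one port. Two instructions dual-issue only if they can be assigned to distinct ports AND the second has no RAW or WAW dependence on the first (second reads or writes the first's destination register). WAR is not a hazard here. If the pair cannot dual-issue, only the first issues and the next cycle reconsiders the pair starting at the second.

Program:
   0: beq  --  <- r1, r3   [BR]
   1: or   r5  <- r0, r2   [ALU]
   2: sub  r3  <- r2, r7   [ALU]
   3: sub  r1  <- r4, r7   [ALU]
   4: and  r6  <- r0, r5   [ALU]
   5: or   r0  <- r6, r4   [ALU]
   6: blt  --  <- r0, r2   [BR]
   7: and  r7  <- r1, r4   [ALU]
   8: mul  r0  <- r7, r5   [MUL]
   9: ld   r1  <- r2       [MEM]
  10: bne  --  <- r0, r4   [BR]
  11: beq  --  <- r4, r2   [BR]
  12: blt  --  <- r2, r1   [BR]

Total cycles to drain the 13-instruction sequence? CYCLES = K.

[0] i0,i1  beq/or  -- pair
[1] i2,i3  sub/sub  -- pair
[2] i4  and  -- RAW r6
[3] i5  or  -- RAW r0
[4] i6,i7  blt/and  -- pair
[5] i8  mul  -- no-port MUL/MEM
[6] i9,i10  ld/bne  -- pair
[7] i11  beq  -- no-port BR/BR
[8] i12  blt  -- tail

CYCLES = 9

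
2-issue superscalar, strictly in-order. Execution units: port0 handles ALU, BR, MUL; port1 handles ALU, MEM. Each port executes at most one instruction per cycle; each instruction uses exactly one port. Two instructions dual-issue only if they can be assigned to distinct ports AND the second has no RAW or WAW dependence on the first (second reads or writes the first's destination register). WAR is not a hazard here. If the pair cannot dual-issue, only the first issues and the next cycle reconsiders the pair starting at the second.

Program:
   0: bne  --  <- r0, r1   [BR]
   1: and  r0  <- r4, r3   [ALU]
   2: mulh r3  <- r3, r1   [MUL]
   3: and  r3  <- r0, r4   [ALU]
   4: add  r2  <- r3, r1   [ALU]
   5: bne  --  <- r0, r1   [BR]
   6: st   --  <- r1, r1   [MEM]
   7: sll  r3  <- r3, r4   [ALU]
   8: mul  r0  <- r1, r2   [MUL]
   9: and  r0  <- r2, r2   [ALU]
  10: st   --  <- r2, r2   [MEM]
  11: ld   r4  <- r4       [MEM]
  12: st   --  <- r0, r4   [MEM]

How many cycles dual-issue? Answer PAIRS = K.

#0 head=0: bne.BR/and.ALU i0+i1 pair
#1 head=2: mulh.MUL i2 WAW r3
#2 head=3: and.ALU i3 RAW r3
#3 head=4: add.ALU/bne.BR i4+i5 pair
#4 head=6: st.MEM/sll.ALU i6+i7 pair
#5 head=8: mul.MUL i8 WAW r0
#6 head=9: and.ALU/st.MEM i9+i10 pair
#7 head=11: ld.MEM i11 no-port MEM/MEM
#8 head=12: st.MEM i12 tail

PAIRS = 4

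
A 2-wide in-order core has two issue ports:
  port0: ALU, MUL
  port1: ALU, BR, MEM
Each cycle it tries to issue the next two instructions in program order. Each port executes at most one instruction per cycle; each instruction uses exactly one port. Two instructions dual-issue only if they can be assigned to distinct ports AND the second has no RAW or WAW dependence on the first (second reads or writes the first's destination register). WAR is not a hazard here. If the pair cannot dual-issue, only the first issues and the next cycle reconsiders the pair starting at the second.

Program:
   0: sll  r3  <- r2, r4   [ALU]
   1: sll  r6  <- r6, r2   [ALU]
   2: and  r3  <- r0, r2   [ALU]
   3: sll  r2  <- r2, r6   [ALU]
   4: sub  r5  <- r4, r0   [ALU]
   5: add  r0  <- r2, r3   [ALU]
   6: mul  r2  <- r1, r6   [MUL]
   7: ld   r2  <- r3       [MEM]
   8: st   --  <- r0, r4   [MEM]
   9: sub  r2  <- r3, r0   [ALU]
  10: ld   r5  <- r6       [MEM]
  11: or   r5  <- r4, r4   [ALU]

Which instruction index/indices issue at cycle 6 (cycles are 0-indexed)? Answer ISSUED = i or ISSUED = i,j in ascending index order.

ISSUED = 10

[0] i0,i1  sll.ALU+sll.ALU  -- pair
[1] i2,i3  and.ALU+sll.ALU  -- pair
[2] i4,i5  sub.ALU+add.ALU  -- pair
[3] i6  mul.MUL  -- WAW r2
[4] i7  ld.MEM  -- no-port MEM/MEM
[5] i8,i9  st.MEM+sub.ALU  -- pair
[6] i10  ld.MEM  -- WAW r5
[7] i11  or.ALU  -- tail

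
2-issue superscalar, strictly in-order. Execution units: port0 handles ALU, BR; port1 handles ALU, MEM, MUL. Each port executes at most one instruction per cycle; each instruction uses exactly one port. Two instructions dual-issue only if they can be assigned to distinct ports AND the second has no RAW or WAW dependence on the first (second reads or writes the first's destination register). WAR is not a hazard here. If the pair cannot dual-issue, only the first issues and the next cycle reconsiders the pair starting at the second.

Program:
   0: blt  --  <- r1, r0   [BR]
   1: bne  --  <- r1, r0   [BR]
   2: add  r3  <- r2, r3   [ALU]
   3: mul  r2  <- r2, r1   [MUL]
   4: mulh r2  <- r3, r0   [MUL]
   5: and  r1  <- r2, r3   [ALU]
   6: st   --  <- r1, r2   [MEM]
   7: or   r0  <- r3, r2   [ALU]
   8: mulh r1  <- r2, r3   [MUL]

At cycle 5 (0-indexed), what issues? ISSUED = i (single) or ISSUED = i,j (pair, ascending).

ISSUED = 6,7

0. blt.BR @i0  | no-port BR/BR
1. bne.BR+add.ALU @i1+i2  | dual
2. mul.MUL @i3  | no-port MUL/MUL
3. mulh.MUL @i4  | RAW r2
4. and.ALU @i5  | RAW r1
5. st.MEM+or.ALU @i6+i7  | dual
6. mulh.MUL @i8  | tail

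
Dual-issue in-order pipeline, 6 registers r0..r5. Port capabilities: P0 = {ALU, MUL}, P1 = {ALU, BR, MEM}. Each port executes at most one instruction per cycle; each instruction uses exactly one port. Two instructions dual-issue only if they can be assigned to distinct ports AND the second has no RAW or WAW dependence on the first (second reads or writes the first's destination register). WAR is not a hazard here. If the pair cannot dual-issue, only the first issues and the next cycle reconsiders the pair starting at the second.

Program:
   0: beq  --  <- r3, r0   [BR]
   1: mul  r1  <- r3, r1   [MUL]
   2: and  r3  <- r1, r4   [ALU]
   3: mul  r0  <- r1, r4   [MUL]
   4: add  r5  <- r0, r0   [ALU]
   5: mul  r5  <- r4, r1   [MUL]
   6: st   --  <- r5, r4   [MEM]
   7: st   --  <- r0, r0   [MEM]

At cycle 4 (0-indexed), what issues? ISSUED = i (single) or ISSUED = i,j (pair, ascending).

ISSUED = 6

[0] i0&i1  beq.BR/mul.MUL  -- dual
[1] i2&i3  and.ALU/mul.MUL  -- dual
[2] i4  add.ALU  -- WAW r5
[3] i5  mul.MUL  -- RAW r5
[4] i6  st.MEM  -- no-port MEM/MEM
[5] i7  st.MEM  -- tail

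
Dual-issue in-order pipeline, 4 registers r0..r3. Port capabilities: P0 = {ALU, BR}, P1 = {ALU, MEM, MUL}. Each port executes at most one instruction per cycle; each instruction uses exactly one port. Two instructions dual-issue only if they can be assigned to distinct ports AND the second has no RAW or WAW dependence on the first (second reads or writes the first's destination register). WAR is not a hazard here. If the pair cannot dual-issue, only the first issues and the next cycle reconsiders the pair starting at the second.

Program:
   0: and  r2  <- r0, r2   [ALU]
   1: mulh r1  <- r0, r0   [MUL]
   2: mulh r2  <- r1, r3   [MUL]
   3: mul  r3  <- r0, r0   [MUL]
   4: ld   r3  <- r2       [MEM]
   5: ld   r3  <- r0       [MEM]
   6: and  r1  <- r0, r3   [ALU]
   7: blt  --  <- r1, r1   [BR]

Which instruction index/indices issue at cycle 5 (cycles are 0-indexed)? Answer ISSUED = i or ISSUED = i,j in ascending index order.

ISSUED = 6

0. and.ALU mulh.MUL @i0/i1  | 2-wide
1. mulh.MUL @i2  | no-port MUL/MUL
2. mul.MUL @i3  | no-port MUL/MEM
3. ld.MEM @i4  | no-port MEM/MEM
4. ld.MEM @i5  | RAW r3
5. and.ALU @i6  | RAW r1
6. blt.BR @i7  | tail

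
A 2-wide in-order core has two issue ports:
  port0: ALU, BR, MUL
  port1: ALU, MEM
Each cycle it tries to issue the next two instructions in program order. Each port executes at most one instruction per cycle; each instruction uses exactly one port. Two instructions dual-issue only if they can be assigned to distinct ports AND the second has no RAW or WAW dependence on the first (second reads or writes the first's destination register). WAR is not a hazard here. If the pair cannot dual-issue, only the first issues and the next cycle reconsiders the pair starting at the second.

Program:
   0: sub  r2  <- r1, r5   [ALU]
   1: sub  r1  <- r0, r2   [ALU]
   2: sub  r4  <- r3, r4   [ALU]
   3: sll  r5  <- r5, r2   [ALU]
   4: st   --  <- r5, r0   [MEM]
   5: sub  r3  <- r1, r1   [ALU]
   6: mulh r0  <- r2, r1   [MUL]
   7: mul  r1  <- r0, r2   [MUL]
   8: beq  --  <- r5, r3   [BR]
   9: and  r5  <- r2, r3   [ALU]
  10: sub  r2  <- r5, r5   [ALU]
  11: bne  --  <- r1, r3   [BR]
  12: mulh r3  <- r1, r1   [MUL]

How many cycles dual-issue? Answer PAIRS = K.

#0 head=0: sub.ALU i0 RAW r2
#1 head=1: sub.ALU sub.ALU i1,i2 2-wide
#2 head=3: sll.ALU i3 RAW r5
#3 head=4: st.MEM sub.ALU i4,i5 2-wide
#4 head=6: mulh.MUL i6 no-port MUL/MUL
#5 head=7: mul.MUL i7 no-port MUL/BR
#6 head=8: beq.BR and.ALU i8,i9 2-wide
#7 head=10: sub.ALU bne.BR i10,i11 2-wide
#8 head=12: mulh.MUL i12 tail

PAIRS = 4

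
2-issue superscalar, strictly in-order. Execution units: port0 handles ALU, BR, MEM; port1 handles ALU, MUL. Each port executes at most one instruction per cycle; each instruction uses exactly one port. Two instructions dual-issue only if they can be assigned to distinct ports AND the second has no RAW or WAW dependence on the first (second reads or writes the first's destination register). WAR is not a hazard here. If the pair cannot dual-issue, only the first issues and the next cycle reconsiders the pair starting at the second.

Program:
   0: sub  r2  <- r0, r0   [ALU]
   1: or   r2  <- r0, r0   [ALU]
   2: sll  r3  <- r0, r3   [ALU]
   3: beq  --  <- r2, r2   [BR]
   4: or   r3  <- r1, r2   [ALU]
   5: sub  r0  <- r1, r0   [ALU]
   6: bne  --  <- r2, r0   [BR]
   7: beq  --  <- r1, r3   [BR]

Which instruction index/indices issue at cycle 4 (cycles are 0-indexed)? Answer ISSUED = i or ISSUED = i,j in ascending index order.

[0] i0  sub.ALU  -- WAW r2
[1] i1+i2  or.ALU+sll.ALU  -- dual
[2] i3+i4  beq.BR+or.ALU  -- dual
[3] i5  sub.ALU  -- RAW r0
[4] i6  bne.BR  -- no-port BR/BR
[5] i7  beq.BR  -- tail

ISSUED = 6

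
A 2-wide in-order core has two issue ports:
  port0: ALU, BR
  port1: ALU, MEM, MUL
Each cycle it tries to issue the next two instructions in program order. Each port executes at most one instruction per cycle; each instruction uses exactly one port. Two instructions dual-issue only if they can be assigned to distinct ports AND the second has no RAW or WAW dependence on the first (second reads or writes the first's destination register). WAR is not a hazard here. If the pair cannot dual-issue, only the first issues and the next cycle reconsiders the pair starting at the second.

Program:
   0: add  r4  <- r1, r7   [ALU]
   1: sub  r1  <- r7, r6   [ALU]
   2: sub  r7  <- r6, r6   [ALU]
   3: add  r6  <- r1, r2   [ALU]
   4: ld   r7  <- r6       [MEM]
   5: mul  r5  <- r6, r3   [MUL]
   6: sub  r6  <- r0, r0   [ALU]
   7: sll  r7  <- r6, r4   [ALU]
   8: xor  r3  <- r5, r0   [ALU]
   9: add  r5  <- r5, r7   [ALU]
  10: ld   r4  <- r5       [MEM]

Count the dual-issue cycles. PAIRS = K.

  cy0 -> i0&i1 (add;sub) pair
  cy1 -> i2&i3 (sub;add) pair
  cy2 -> i4 (ld) no-port MEM/MUL
  cy3 -> i5&i6 (mul;sub) pair
  cy4 -> i7&i8 (sll;xor) pair
  cy5 -> i9 (add) RAW r5
  cy6 -> i10 (ld) tail

PAIRS = 4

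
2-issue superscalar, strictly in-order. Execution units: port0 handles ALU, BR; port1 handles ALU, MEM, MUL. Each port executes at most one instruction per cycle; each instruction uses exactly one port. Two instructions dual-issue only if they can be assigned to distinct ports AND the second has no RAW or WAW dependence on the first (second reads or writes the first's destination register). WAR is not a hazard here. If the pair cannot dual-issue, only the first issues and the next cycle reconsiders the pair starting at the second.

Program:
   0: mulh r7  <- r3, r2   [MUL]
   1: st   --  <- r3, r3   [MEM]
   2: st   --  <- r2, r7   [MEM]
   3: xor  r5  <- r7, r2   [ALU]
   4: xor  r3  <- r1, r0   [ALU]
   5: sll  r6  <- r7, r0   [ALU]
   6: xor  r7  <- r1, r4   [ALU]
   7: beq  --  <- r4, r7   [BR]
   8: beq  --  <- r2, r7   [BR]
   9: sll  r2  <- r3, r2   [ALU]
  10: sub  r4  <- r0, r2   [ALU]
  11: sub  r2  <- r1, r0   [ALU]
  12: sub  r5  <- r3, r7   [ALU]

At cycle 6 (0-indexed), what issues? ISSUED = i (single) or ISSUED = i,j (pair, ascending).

t=0 i0:mulh.MUL ; no-port MUL/MEM
t=1 i1:st.MEM ; no-port MEM/MEM
t=2 i2,i3:st.MEM/xor.ALU ; 2-wide
t=3 i4,i5:xor.ALU/sll.ALU ; 2-wide
t=4 i6:xor.ALU ; RAW r7
t=5 i7:beq.BR ; no-port BR/BR
t=6 i8,i9:beq.BR/sll.ALU ; 2-wide
t=7 i10,i11:sub.ALU/sub.ALU ; 2-wide
t=8 i12:sub.ALU ; tail

ISSUED = 8,9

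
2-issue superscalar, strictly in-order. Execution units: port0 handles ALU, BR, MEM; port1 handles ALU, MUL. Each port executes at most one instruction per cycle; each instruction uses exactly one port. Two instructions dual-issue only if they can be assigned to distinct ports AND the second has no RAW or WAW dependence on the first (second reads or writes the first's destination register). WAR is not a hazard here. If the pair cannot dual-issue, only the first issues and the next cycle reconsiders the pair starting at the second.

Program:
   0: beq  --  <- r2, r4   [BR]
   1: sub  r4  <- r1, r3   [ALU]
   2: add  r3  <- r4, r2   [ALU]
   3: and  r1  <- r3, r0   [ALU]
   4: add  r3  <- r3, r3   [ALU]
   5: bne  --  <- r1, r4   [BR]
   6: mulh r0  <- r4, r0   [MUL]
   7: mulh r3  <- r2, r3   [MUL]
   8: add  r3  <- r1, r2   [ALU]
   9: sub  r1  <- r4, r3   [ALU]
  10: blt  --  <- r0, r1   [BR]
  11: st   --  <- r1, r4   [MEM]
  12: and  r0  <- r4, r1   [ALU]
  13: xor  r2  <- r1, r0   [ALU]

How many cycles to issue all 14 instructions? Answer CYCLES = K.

#0 head=0: beq;sub i0,i1 pair
#1 head=2: add i2 RAW r3
#2 head=3: and;add i3,i4 pair
#3 head=5: bne;mulh i5,i6 pair
#4 head=7: mulh i7 WAW r3
#5 head=8: add i8 RAW r3
#6 head=9: sub i9 RAW r1
#7 head=10: blt i10 no-port BR/MEM
#8 head=11: st;and i11,i12 pair
#9 head=13: xor i13 tail

CYCLES = 10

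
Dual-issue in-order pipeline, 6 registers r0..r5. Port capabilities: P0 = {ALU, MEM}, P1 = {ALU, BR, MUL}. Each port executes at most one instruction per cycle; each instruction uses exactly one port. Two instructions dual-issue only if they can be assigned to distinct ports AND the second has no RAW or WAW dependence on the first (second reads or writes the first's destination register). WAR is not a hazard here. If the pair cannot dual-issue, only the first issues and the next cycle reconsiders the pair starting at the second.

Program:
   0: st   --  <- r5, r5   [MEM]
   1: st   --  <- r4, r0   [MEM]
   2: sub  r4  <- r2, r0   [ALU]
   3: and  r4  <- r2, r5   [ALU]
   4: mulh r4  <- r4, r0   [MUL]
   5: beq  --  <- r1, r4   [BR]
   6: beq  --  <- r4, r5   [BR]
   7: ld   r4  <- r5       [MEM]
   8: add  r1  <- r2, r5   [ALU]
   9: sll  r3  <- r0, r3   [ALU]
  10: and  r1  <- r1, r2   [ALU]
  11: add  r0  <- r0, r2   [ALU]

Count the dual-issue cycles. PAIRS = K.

0. st.MEM @i0  | no-port MEM/MEM
1. st.MEM;sub.ALU @i1,i2  | 2-wide
2. and.ALU @i3  | RAW+WAW r4
3. mulh.MUL @i4  | no-port MUL/BR
4. beq.BR @i5  | no-port BR/BR
5. beq.BR;ld.MEM @i6,i7  | 2-wide
6. add.ALU;sll.ALU @i8,i9  | 2-wide
7. and.ALU;add.ALU @i10,i11  | 2-wide

PAIRS = 4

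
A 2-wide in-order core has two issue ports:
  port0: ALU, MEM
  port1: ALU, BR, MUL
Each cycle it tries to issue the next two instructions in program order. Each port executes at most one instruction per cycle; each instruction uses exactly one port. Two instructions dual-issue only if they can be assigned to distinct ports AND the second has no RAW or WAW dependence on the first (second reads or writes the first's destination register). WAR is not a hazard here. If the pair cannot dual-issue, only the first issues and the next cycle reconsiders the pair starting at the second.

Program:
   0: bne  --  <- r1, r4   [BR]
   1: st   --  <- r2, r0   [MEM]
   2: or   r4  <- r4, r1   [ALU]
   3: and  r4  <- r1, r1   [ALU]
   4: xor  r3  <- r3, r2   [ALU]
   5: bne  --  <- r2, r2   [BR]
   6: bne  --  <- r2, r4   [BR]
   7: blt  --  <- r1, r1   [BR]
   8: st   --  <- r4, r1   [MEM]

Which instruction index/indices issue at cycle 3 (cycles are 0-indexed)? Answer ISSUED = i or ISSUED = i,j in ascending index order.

0. bne+st @i0+i1  | pair
1. or @i2  | WAW r4
2. and+xor @i3+i4  | pair
3. bne @i5  | no-port BR/BR
4. bne @i6  | no-port BR/BR
5. blt+st @i7+i8  | pair

ISSUED = 5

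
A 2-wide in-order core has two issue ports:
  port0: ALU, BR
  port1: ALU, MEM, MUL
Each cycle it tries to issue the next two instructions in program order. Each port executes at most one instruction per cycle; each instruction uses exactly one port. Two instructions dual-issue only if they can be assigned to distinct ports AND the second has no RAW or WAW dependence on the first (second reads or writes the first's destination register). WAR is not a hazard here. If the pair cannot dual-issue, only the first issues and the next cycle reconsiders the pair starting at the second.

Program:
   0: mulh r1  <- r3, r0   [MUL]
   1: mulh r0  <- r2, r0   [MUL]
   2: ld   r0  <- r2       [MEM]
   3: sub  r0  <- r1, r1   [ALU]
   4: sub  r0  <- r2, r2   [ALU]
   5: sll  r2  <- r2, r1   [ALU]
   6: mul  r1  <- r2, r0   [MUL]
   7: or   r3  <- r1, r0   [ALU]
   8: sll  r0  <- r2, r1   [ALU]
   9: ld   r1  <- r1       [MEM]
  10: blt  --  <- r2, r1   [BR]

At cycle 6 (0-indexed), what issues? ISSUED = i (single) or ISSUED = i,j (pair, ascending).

  cy0 -> i0 (mulh.MUL) no-port MUL/MUL
  cy1 -> i1 (mulh.MUL) no-port MUL/MEM
  cy2 -> i2 (ld.MEM) WAW r0
  cy3 -> i3 (sub.ALU) WAW r0
  cy4 -> i4,i5 (sub.ALU/sll.ALU) dual
  cy5 -> i6 (mul.MUL) RAW r1
  cy6 -> i7,i8 (or.ALU/sll.ALU) dual
  cy7 -> i9 (ld.MEM) RAW r1
  cy8 -> i10 (blt.BR) tail

ISSUED = 7,8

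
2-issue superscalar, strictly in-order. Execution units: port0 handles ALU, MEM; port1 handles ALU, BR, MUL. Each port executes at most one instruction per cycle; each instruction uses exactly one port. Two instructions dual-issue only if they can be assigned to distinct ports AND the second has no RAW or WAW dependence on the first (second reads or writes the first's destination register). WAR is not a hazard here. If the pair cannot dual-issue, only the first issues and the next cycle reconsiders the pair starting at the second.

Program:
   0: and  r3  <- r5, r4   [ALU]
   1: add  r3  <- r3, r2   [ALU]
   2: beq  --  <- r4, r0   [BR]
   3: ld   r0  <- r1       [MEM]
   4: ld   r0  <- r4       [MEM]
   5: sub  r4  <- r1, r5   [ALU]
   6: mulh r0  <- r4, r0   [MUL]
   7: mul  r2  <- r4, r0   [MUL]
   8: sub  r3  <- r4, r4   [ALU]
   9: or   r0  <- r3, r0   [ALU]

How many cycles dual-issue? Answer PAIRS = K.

PAIRS = 3

#0 head=0: and i0 RAW+WAW r3
#1 head=1: add beq i1,i2 dual
#2 head=3: ld i3 no-port MEM/MEM
#3 head=4: ld sub i4,i5 dual
#4 head=6: mulh i6 no-port MUL/MUL
#5 head=7: mul sub i7,i8 dual
#6 head=9: or i9 tail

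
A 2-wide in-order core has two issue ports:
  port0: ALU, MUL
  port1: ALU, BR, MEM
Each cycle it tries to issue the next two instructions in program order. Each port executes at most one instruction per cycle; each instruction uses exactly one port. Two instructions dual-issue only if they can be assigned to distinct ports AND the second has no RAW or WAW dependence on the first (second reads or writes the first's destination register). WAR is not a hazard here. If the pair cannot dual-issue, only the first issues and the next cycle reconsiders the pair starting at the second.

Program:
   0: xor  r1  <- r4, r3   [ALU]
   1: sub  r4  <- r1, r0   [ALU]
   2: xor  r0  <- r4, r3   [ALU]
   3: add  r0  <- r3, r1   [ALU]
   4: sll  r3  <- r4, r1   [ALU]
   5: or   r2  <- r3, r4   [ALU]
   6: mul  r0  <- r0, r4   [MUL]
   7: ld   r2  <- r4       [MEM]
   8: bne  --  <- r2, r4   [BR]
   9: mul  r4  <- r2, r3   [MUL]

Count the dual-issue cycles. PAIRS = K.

PAIRS = 3

  cy0 -> i0 (xor.ALU) RAW r1
  cy1 -> i1 (sub.ALU) RAW r4
  cy2 -> i2 (xor.ALU) WAW r0
  cy3 -> i3&i4 (add.ALU+sll.ALU) dual
  cy4 -> i5&i6 (or.ALU+mul.MUL) dual
  cy5 -> i7 (ld.MEM) no-port MEM/BR
  cy6 -> i8&i9 (bne.BR+mul.MUL) dual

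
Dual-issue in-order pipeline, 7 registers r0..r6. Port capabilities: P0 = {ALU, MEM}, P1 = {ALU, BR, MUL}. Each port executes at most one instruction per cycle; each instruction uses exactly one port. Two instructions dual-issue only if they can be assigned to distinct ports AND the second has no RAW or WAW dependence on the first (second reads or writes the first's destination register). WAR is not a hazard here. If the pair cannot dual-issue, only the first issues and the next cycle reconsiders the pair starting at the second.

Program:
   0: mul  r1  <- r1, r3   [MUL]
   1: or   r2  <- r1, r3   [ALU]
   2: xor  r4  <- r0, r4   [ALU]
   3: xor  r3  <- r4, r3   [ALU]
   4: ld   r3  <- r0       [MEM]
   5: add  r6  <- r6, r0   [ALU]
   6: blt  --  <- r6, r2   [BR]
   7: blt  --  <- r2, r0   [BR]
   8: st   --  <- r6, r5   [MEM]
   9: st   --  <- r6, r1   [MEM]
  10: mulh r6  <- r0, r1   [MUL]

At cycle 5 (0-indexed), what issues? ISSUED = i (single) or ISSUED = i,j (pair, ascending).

0. mul.MUL @i0  | RAW r1
1. or.ALU+xor.ALU @i1,i2  | 2-wide
2. xor.ALU @i3  | WAW r3
3. ld.MEM+add.ALU @i4,i5  | 2-wide
4. blt.BR @i6  | no-port BR/BR
5. blt.BR+st.MEM @i7,i8  | 2-wide
6. st.MEM+mulh.MUL @i9,i10  | 2-wide

ISSUED = 7,8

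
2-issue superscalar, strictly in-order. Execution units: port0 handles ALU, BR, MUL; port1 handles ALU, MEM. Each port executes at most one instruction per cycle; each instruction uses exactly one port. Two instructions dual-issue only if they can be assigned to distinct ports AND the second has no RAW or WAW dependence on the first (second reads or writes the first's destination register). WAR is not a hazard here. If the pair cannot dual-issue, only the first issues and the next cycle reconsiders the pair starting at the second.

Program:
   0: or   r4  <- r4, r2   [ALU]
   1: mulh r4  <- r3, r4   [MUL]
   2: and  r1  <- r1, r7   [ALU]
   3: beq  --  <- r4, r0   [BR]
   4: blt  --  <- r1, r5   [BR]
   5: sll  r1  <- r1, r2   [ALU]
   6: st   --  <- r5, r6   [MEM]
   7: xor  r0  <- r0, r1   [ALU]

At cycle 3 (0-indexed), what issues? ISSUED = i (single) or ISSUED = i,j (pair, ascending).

t=0 i0:or ; RAW+WAW r4
t=1 i1/i2:mulh+and ; pair
t=2 i3:beq ; no-port BR/BR
t=3 i4/i5:blt+sll ; pair
t=4 i6/i7:st+xor ; pair

ISSUED = 4,5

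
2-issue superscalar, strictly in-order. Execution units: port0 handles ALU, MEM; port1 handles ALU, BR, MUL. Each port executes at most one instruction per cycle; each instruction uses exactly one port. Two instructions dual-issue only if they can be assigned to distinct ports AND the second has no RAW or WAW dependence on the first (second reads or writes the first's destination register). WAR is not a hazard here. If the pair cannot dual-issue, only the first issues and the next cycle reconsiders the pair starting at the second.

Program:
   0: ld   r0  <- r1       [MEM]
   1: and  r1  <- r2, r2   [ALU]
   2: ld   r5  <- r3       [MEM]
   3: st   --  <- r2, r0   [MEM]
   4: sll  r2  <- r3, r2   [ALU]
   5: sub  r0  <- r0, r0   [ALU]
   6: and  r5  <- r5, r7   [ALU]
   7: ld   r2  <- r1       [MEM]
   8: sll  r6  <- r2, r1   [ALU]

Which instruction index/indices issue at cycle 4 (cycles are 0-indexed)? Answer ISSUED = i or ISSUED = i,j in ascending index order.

ISSUED = 7

0. ld.MEM/and.ALU @i0,i1  | 2-wide
1. ld.MEM @i2  | no-port MEM/MEM
2. st.MEM/sll.ALU @i3,i4  | 2-wide
3. sub.ALU/and.ALU @i5,i6  | 2-wide
4. ld.MEM @i7  | RAW r2
5. sll.ALU @i8  | tail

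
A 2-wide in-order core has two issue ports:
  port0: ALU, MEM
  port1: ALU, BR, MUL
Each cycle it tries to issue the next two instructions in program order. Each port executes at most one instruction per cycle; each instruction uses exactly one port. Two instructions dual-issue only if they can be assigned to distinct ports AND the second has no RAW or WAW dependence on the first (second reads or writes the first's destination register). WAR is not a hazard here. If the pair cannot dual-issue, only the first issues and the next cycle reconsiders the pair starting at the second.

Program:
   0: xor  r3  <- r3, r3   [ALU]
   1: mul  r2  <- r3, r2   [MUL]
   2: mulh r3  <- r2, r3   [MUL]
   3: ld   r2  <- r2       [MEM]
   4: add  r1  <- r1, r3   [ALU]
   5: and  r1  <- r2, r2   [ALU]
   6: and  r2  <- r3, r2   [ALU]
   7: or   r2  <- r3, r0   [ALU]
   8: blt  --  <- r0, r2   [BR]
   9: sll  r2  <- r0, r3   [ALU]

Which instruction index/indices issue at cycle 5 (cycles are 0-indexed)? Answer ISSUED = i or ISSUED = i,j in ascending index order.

ISSUED = 7

#0 head=0: xor i0 RAW r3
#1 head=1: mul i1 no-port MUL/MUL
#2 head=2: mulh+ld i2,i3 dual
#3 head=4: add i4 WAW r1
#4 head=5: and+and i5,i6 dual
#5 head=7: or i7 RAW r2
#6 head=8: blt+sll i8,i9 dual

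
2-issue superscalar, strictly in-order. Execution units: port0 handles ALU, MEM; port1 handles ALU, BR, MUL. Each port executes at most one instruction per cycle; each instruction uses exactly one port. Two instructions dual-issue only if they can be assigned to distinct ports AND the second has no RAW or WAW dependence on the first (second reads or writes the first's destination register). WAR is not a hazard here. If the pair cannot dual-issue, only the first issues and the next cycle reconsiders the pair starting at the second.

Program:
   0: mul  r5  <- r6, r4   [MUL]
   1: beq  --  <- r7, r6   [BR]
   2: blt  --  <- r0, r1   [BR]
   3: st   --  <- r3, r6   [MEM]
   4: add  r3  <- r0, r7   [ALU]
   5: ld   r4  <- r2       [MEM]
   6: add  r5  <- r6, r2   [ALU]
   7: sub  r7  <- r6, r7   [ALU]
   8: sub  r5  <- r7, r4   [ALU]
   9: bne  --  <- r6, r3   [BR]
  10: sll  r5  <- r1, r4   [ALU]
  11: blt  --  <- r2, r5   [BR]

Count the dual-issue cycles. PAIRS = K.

PAIRS = 4

c0: i0 mul  no-port MUL/BR
c1: i1 beq  no-port BR/BR
c2: i2/i3 blt st  2-wide
c3: i4/i5 add ld  2-wide
c4: i6/i7 add sub  2-wide
c5: i8/i9 sub bne  2-wide
c6: i10 sll  RAW r5
c7: i11 blt  tail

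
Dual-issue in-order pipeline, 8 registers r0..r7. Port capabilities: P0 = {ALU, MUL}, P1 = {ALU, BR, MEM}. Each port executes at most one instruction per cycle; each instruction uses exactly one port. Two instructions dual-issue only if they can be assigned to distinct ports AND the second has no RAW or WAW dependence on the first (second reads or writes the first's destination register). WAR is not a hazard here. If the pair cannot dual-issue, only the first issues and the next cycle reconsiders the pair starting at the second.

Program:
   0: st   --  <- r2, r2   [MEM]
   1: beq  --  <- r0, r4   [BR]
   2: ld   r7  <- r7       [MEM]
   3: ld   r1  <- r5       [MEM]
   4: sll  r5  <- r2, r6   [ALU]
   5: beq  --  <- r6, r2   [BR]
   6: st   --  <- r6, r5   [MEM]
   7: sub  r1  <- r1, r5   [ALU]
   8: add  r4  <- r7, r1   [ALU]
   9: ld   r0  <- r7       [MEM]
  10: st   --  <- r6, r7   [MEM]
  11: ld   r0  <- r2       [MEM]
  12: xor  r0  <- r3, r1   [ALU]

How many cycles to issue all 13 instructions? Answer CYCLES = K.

CYCLES = 10

t=0 i0:st.MEM ; no-port MEM/BR
t=1 i1:beq.BR ; no-port BR/MEM
t=2 i2:ld.MEM ; no-port MEM/MEM
t=3 i3,i4:ld.MEM sll.ALU ; dual
t=4 i5:beq.BR ; no-port BR/MEM
t=5 i6,i7:st.MEM sub.ALU ; dual
t=6 i8,i9:add.ALU ld.MEM ; dual
t=7 i10:st.MEM ; no-port MEM/MEM
t=8 i11:ld.MEM ; WAW r0
t=9 i12:xor.ALU ; tail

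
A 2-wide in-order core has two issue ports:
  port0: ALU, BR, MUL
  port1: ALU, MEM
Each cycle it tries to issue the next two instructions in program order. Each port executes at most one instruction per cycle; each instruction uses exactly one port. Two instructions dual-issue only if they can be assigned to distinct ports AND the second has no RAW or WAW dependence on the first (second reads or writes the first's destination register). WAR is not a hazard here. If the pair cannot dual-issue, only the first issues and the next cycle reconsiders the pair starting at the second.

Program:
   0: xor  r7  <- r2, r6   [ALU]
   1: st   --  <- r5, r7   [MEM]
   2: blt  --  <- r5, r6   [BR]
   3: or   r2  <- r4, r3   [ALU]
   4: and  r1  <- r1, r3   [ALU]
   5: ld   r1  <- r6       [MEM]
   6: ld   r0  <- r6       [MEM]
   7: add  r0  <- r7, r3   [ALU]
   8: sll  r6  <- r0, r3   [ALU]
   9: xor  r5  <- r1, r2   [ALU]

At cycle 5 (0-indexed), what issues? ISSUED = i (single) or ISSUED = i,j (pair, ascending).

ISSUED = 7

0. xor @i0  | RAW r7
1. st+blt @i1,i2  | dual
2. or+and @i3,i4  | dual
3. ld @i5  | no-port MEM/MEM
4. ld @i6  | WAW r0
5. add @i7  | RAW r0
6. sll+xor @i8,i9  | dual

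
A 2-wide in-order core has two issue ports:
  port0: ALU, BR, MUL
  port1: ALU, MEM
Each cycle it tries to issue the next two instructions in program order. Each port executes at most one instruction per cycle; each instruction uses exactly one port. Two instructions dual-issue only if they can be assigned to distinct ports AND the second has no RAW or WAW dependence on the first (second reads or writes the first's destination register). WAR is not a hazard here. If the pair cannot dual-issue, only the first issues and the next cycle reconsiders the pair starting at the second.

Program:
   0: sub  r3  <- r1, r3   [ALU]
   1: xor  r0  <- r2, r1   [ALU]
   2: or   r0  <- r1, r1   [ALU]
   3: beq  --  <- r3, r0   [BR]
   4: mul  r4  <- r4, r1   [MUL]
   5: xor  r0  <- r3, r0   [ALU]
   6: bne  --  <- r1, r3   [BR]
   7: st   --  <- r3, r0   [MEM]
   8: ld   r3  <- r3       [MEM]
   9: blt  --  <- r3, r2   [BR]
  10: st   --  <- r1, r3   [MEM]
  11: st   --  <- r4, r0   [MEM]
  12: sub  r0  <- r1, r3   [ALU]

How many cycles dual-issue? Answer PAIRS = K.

[0] i0+i1  sub+xor  -- dual
[1] i2  or  -- RAW r0
[2] i3  beq  -- no-port BR/MUL
[3] i4+i5  mul+xor  -- dual
[4] i6+i7  bne+st  -- dual
[5] i8  ld  -- RAW r3
[6] i9+i10  blt+st  -- dual
[7] i11+i12  st+sub  -- dual

PAIRS = 5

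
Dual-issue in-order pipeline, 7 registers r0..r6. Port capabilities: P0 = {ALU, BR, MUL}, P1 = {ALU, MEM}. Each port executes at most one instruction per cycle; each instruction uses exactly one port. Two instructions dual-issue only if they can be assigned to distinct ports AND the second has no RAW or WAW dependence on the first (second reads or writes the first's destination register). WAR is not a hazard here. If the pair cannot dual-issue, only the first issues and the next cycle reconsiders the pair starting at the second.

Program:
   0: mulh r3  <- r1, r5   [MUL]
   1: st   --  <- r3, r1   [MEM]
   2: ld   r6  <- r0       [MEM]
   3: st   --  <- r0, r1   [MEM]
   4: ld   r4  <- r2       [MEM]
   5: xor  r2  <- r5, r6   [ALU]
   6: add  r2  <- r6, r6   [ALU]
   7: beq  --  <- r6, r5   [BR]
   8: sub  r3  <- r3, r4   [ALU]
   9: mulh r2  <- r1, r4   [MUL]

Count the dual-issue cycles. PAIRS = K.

PAIRS = 3

c0: i0 mulh.MUL  RAW r3
c1: i1 st.MEM  no-port MEM/MEM
c2: i2 ld.MEM  no-port MEM/MEM
c3: i3 st.MEM  no-port MEM/MEM
c4: i4+i5 ld.MEM xor.ALU  dual
c5: i6+i7 add.ALU beq.BR  dual
c6: i8+i9 sub.ALU mulh.MUL  dual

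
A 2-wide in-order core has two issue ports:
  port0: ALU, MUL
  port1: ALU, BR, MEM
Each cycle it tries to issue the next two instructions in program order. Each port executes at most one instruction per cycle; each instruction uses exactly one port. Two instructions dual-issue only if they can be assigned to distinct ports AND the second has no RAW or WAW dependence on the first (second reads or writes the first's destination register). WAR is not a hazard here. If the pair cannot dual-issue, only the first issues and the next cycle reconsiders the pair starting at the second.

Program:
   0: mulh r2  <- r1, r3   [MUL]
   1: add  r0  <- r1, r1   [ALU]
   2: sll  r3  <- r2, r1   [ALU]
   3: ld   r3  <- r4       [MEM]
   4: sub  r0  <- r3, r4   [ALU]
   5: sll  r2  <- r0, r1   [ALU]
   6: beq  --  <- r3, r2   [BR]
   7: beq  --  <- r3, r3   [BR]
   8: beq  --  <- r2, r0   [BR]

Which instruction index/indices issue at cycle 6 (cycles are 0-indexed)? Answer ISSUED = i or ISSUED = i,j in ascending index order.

ISSUED = 7

#0 head=0: mulh add i0+i1 2-wide
#1 head=2: sll i2 WAW r3
#2 head=3: ld i3 RAW r3
#3 head=4: sub i4 RAW r0
#4 head=5: sll i5 RAW r2
#5 head=6: beq i6 no-port BR/BR
#6 head=7: beq i7 no-port BR/BR
#7 head=8: beq i8 tail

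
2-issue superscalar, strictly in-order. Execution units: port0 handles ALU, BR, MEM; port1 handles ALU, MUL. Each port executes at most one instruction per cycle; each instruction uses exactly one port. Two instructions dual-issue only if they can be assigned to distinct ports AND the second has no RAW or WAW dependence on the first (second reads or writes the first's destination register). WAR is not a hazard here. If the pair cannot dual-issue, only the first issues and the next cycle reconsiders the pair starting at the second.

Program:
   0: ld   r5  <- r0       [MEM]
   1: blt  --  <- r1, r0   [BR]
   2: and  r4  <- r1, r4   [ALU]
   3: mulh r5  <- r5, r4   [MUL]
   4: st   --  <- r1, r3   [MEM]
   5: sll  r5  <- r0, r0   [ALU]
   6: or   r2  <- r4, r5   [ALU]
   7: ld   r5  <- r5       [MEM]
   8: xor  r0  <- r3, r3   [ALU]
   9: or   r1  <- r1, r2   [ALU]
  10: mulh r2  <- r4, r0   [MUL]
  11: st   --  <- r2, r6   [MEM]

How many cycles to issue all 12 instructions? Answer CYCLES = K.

CYCLES = 8

0. ld @i0  | no-port MEM/BR
1. blt+and @i1/i2  | dual
2. mulh+st @i3/i4  | dual
3. sll @i5  | RAW r5
4. or+ld @i6/i7  | dual
5. xor+or @i8/i9  | dual
6. mulh @i10  | RAW r2
7. st @i11  | tail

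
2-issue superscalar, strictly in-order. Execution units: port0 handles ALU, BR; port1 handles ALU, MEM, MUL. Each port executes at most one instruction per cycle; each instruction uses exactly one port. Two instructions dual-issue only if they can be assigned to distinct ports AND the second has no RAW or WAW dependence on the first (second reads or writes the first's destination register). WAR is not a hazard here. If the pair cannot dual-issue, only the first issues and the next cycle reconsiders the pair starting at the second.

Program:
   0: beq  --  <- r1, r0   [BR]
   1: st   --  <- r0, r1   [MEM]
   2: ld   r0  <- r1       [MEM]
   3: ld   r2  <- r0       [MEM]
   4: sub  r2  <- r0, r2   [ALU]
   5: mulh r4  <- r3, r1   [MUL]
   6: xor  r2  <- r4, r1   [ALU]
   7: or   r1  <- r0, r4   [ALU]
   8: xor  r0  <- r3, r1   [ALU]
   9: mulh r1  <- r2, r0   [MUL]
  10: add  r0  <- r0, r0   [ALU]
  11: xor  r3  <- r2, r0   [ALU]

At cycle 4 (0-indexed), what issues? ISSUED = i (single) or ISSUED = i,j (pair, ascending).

ISSUED = 6,7

  cy0 -> i0+i1 (beq+st) pair
  cy1 -> i2 (ld) no-port MEM/MEM
  cy2 -> i3 (ld) RAW+WAW r2
  cy3 -> i4+i5 (sub+mulh) pair
  cy4 -> i6+i7 (xor+or) pair
  cy5 -> i8 (xor) RAW r0
  cy6 -> i9+i10 (mulh+add) pair
  cy7 -> i11 (xor) tail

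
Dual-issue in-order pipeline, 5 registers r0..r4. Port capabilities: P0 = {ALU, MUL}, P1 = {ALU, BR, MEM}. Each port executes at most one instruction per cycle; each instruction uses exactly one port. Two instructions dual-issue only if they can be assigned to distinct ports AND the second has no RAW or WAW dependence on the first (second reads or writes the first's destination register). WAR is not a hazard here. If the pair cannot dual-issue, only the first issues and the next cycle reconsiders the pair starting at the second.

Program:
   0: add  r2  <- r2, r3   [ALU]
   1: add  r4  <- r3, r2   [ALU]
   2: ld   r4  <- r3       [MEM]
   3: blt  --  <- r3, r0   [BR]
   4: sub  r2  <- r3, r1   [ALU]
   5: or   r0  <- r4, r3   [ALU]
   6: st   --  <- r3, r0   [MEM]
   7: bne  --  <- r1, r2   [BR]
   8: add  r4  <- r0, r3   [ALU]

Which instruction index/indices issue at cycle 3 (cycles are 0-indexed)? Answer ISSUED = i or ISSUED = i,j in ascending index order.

  cy0 -> i0 (add.ALU) RAW r2
  cy1 -> i1 (add.ALU) WAW r4
  cy2 -> i2 (ld.MEM) no-port MEM/BR
  cy3 -> i3+i4 (blt.BR/sub.ALU) 2-wide
  cy4 -> i5 (or.ALU) RAW r0
  cy5 -> i6 (st.MEM) no-port MEM/BR
  cy6 -> i7+i8 (bne.BR/add.ALU) 2-wide

ISSUED = 3,4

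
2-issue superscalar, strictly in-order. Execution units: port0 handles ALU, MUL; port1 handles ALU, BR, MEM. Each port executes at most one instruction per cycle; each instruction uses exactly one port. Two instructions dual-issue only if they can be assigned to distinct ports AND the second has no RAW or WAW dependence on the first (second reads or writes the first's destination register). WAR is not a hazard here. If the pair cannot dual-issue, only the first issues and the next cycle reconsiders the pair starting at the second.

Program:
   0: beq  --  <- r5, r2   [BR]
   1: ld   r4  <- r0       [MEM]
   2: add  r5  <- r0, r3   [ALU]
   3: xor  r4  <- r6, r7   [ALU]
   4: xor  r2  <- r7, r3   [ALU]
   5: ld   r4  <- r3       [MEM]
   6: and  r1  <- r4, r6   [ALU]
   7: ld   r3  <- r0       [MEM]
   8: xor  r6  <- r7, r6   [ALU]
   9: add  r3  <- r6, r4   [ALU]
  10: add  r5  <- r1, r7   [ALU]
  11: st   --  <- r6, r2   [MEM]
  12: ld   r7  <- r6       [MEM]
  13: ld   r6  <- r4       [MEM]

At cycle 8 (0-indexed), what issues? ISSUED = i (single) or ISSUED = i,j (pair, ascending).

#0 head=0: beq.BR i0 no-port BR/MEM
#1 head=1: ld.MEM/add.ALU i1&i2 2-wide
#2 head=3: xor.ALU/xor.ALU i3&i4 2-wide
#3 head=5: ld.MEM i5 RAW r4
#4 head=6: and.ALU/ld.MEM i6&i7 2-wide
#5 head=8: xor.ALU i8 RAW r6
#6 head=9: add.ALU/add.ALU i9&i10 2-wide
#7 head=11: st.MEM i11 no-port MEM/MEM
#8 head=12: ld.MEM i12 no-port MEM/MEM
#9 head=13: ld.MEM i13 tail

ISSUED = 12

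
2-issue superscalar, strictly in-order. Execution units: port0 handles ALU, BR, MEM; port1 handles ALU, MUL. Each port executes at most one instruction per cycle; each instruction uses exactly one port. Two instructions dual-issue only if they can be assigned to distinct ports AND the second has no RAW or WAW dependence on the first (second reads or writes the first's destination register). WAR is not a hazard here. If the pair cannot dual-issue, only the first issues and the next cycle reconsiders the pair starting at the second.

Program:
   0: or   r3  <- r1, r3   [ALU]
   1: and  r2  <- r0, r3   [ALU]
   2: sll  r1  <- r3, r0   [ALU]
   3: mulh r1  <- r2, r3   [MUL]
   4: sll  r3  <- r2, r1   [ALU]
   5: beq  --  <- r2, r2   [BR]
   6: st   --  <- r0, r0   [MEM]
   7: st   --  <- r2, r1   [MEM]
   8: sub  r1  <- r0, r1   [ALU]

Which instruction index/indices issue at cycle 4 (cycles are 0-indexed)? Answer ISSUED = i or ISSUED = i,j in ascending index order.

  cy0 -> i0 (or.ALU) RAW r3
  cy1 -> i1&i2 (and.ALU/sll.ALU) 2-wide
  cy2 -> i3 (mulh.MUL) RAW r1
  cy3 -> i4&i5 (sll.ALU/beq.BR) 2-wide
  cy4 -> i6 (st.MEM) no-port MEM/MEM
  cy5 -> i7&i8 (st.MEM/sub.ALU) 2-wide

ISSUED = 6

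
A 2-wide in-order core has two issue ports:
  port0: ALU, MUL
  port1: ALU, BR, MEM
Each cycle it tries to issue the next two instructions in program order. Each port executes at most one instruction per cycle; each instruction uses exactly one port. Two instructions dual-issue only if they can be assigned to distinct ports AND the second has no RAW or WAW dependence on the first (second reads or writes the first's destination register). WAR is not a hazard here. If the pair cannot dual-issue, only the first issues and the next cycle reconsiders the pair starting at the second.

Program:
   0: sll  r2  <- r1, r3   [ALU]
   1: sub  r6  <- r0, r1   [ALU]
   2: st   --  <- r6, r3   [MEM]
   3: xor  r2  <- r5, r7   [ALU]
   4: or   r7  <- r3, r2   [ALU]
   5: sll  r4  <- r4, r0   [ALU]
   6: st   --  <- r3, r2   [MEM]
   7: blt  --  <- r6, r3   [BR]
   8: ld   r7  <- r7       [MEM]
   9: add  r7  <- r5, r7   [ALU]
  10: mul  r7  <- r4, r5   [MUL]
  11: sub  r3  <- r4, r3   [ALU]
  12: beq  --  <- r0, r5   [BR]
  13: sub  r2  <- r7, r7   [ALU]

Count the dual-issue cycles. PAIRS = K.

PAIRS = 5

t=0 i0,i1:sll.ALU/sub.ALU ; dual
t=1 i2,i3:st.MEM/xor.ALU ; dual
t=2 i4,i5:or.ALU/sll.ALU ; dual
t=3 i6:st.MEM ; no-port MEM/BR
t=4 i7:blt.BR ; no-port BR/MEM
t=5 i8:ld.MEM ; RAW+WAW r7
t=6 i9:add.ALU ; WAW r7
t=7 i10,i11:mul.MUL/sub.ALU ; dual
t=8 i12,i13:beq.BR/sub.ALU ; dual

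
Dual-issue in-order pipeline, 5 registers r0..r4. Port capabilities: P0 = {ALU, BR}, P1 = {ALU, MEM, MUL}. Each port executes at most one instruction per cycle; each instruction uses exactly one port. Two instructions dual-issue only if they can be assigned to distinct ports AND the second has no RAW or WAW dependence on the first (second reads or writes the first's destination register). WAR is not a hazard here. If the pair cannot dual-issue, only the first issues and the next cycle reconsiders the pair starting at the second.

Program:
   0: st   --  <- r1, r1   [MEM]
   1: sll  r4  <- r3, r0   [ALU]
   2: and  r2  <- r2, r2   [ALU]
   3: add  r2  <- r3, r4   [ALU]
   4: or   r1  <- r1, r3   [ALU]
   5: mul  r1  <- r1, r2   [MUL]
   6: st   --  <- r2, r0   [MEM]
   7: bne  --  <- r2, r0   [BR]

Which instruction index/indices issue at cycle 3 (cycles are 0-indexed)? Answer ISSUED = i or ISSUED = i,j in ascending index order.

ISSUED = 5

[0] i0,i1  st/sll  -- dual
[1] i2  and  -- WAW r2
[2] i3,i4  add/or  -- dual
[3] i5  mul  -- no-port MUL/MEM
[4] i6,i7  st/bne  -- dual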